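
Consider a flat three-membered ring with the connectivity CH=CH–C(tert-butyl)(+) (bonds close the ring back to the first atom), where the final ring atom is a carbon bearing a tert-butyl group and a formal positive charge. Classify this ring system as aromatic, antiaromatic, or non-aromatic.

Check conjugation: each doubly-bonded ring atom is sp² with one p-orbital electron; the carbocation has an empty p orbital — every position has a p orbital, so the cyclic π system is continuous.
π-electron count: 1 × 2 = 2 from the double-bond unit + 0 from the C(tert-butyl)(+) atom = 2.
With 2 π electrons (n = 0), the Hückel 4n+2 condition holds.

Aromatic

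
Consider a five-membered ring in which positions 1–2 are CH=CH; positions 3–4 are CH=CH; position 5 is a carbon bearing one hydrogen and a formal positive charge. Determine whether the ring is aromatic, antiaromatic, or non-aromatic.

Antiaromatic

Every ring atom contributes a p orbital perpendicular to the ring (each doubly-bonded ring atom is sp² with one p-orbital electron; the carbocation has an empty p orbital), so the π system is cyclic and fully conjugated.
π-electron count: 2 × 2 = 4 from the double-bond units + 0 from the CH(+) atom = 4.
4 is a 4n count (n = 1), so the planar conjugated ring is antiaromatic.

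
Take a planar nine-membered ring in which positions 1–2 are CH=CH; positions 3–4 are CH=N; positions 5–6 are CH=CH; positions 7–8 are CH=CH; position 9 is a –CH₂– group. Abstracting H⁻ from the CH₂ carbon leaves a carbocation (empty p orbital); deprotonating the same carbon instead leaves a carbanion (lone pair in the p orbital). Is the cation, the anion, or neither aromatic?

The anion

In both ions every ring atom is sp² and contributes a p orbital, so both rings are fully conjugated.
Cation: 4 × 2 + 0 = 8 π electrons → 4(2), antiaromatic.
Anion: 4 × 2 + 2 = 10 π electrons → 4(2)+2, aromatic.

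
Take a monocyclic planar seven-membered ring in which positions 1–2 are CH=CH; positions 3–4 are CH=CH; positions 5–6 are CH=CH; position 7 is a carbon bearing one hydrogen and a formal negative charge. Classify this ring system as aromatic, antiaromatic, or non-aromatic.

Check conjugation: each doubly-bonded ring atom is sp² with one p-orbital electron; the carbanion's lone pair occupies the p orbital — every position has a p orbital, so the cyclic π system is continuous.
Counting π electrons: 3 × 2 = 6 from the double-bond units + 2 from the CH(-) atom = 8.
With 8 = 4·2 π electrons, Hückel's rule classifies the planar ring as antiaromatic.
(This ring is the cycloheptatrienyl anion.)

Antiaromatic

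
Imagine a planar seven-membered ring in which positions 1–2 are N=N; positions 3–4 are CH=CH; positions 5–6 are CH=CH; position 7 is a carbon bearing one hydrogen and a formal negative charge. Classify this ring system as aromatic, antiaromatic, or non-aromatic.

Antiaromatic

Every ring atom contributes a p orbital perpendicular to the ring (each doubly-bonded ring atom is sp² with one p-orbital electron; the doubly-bonded nitrogens are pyridine-type — their lone pairs lie in the ring plane, leaving one electron in the p orbital; the carbanion's lone pair occupies the p orbital), so the π system is cyclic and fully conjugated.
Counting π electrons: 3 × 2 = 6 from the double-bond units + 2 from the CH(-) atom = 8.
With 8 = 4·2 π electrons, Hückel's rule classifies the planar ring as antiaromatic.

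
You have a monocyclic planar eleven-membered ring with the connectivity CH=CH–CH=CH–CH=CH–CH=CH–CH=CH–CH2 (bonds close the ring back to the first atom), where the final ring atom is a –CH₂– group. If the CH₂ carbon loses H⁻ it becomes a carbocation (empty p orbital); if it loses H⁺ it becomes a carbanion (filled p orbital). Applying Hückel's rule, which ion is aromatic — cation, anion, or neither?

The cation

Both ions have a continuous loop of p orbitals — each ring atom is sp².
Cation: 5 × 2 + 0 = 10 π electrons → 4(2)+2, aromatic.
Anion: 5 × 2 + 2 = 12 π electrons → 4(3), antiaromatic.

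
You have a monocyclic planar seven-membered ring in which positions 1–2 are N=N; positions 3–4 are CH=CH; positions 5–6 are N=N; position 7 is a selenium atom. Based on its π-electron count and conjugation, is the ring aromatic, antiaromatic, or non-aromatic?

Antiaromatic

Check conjugation: each doubly-bonded ring atom is sp² with one p-orbital electron; each =N– nitrogen is pyridine-type (lone pair in the sp² plane, one electron in the p orbital); the selenium donates one lone pair from its p orbital — every position has a p orbital, so the cyclic π system is continuous.
π-electron count: 3 × 2 = 6 from the double-bond units + 2 from the Se atom = 8.
A 4n π count (8, n = 2) in a planar conjugated ring means antiaromatic.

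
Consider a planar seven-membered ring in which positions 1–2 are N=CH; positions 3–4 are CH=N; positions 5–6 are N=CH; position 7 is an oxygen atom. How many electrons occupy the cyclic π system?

Every ring atom contributes a p orbital perpendicular to the ring (the double-bond atoms are sp², each contributing one p electron; the doubly-bonded nitrogens are pyridine-type — their lone pairs lie in the ring plane, leaving one electron in the p orbital; the oxygen donates one lone pair from its p orbital), so the π system is cyclic and fully conjugated.
Adding the contributions, 3 × 2 = 6 from the double-bond units + 2 from the O atom = 8.

8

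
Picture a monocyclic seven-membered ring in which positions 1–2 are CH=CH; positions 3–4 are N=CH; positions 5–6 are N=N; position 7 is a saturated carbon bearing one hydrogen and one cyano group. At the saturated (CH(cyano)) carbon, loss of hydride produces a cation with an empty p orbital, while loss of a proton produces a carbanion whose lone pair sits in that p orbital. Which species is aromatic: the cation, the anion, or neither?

Both ions have a continuous loop of p orbitals — each ring atom is sp².
Cation: 3 × 2 + 0 = 6 π electrons → 4(1)+2, aromatic.
Anion: 3 × 2 + 2 = 8 π electrons → 4(2), antiaromatic.

The cation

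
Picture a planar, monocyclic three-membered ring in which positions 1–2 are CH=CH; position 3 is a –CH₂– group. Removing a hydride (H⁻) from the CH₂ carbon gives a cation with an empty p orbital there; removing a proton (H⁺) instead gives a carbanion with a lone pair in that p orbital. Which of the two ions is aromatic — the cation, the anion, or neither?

The cation

Both ions have a continuous loop of p orbitals — each ring atom is sp².
Cation: 1 × 2 + 0 = 2 π electrons → 4(0)+2, aromatic.
Anion: 1 × 2 + 2 = 4 π electrons → 4(1), antiaromatic.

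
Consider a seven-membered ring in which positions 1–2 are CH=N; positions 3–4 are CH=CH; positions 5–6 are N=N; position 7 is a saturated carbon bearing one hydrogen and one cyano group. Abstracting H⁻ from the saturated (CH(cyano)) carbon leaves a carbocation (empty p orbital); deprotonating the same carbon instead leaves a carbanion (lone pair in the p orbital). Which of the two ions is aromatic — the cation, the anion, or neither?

The cation

Both ions have a continuous loop of p orbitals — each ring atom is sp².
Cation: 3 × 2 + 0 = 6 π electrons → 4(1)+2, aromatic.
Anion: 3 × 2 + 2 = 8 π electrons → 4(2), antiaromatic.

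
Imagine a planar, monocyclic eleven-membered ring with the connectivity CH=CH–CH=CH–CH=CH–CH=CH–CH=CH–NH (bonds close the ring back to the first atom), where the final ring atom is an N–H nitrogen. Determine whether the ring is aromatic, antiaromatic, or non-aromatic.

The p orbitals form a continuous loop: the double-bond atoms are sp², each contributing one p electron; the pyrrole-type nitrogen donates its lone pair from the p orbital. The ring is fully conjugated.
Counting π electrons: 5 × 2 = 10 from the double-bond units + 2 from the NH atom = 12.
With 12 = 4·3 π electrons, Hückel's rule classifies the planar ring as antiaromatic.

Antiaromatic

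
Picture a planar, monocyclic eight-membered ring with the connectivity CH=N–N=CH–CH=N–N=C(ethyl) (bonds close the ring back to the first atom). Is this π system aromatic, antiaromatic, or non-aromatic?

Antiaromatic

Every ring atom contributes a p orbital perpendicular to the ring (each doubly-bonded ring atom is sp² with one p-orbital electron; the doubly-bonded nitrogens are pyridine-type — their lone pairs lie in the ring plane, leaving one electron in the p orbital), so the π system is cyclic and fully conjugated.
Tallying contributions gives 4 × 2 = 8 from the 4 double-bond units.
8 = 4(2); a planar, fully conjugated 4n system is antiaromatic.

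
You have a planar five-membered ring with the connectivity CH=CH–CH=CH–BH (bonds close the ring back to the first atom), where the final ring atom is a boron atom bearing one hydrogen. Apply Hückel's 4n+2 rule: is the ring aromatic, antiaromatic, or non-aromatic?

Antiaromatic

The p orbitals form a continuous loop: the double-bond atoms are sp², each contributing one p electron; the boron has an empty p orbital. The ring is fully conjugated.
Counting π electrons: 2 × 2 = 4 from the double-bond units + 0 from the BH atom = 4.
With 4 = 4·1 π electrons, Hückel's rule classifies the planar ring as antiaromatic.
(This ring is borole.)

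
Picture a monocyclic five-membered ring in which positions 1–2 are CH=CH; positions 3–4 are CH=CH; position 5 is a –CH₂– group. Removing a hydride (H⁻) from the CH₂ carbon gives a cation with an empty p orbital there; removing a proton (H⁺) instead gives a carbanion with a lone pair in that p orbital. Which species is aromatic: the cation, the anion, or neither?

The anion

In both ions every ring atom is sp² and contributes a p orbital, so both rings are fully conjugated.
Cation: 2 × 2 + 0 = 4 π electrons → 4(1), antiaromatic.
Anion: 2 × 2 + 2 = 6 π electrons → 4(1)+2, aromatic.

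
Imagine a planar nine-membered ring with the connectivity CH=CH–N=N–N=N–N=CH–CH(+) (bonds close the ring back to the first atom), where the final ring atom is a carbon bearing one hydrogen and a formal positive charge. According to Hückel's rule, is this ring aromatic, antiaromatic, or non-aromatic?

Antiaromatic

The p orbitals form a continuous loop: the double-bond atoms are sp², each contributing one p electron; each sp² =N– keeps its lone pair in-plane and puts one electron into the π system; the carbocation has an empty p orbital. The ring is fully conjugated.
π-electron count: 4 × 2 = 8 from the double-bond units + 0 from the CH(+) atom = 8.
8 is a 4n count (n = 2), so the planar conjugated ring is antiaromatic.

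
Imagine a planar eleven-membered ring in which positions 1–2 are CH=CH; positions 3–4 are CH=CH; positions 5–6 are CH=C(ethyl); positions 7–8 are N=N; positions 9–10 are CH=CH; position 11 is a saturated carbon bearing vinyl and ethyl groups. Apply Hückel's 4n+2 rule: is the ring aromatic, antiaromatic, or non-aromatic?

Non-aromatic

Because that saturated carbon is sp³ and has no p orbital in the ring π system at the C(vinyl)(ethyl) position, the π system cannot extend all the way around the ring.
Without a continuous loop of overlapping p orbitals the Hückel electron count never comes into play.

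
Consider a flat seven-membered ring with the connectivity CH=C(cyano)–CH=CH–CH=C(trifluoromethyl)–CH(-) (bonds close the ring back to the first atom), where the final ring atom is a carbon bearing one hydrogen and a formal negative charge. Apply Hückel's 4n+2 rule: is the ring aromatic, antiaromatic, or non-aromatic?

Check conjugation: each doubly-bonded ring atom is sp² with one p-orbital electron; the carbanion's lone pair occupies the p orbital — every position has a p orbital, so the cyclic π system is continuous.
π-electron count: 3 × 2 = 6 from the double-bond units + 2 from the CH(-) atom = 8.
With 8 = 4·2 π electrons, Hückel's rule classifies the planar ring as antiaromatic.

Antiaromatic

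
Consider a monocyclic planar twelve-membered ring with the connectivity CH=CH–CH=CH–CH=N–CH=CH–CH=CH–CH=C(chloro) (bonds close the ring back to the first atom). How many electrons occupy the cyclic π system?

Check conjugation: each doubly-bonded ring atom is sp² with one p-orbital electron; each =N– nitrogen is pyridine-type (lone pair in the sp² plane, one electron in the p orbital) — every position has a p orbital, so the cyclic π system is continuous.
π-electron count: 6 × 2 = 12 from the 6 double-bond units.

12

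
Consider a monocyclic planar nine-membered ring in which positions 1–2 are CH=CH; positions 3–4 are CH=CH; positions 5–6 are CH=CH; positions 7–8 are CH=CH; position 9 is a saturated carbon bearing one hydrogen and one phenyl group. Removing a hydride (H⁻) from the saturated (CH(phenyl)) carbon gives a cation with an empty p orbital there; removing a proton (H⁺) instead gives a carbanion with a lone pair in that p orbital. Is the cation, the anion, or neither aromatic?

Once that carbon is sp², every ring atom has a p orbital and both ions are fully conjugated.
Cation: 4 × 2 + 0 = 8 π electrons → 4(2), antiaromatic.
Anion: 4 × 2 + 2 = 10 π electrons → 4(2)+2, aromatic.

The anion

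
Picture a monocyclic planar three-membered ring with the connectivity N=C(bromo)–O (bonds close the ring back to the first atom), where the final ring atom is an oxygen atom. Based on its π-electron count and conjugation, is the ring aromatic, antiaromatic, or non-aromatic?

Antiaromatic

All ring atoms are sp² and supply a p orbital to the ring (every atom in a ring double bond is sp² and brings one electron to the p orbital; each sp² =N– keeps its lone pair in-plane and puts one electron into the π system; the oxygen donates one lone pair from its p orbital); the conjugation is uninterrupted.
Adding the contributions, 1 × 2 = 2 from the double-bond unit + 2 from the O atom = 4.
4 is a 4n count (n = 1), so the planar conjugated ring is antiaromatic.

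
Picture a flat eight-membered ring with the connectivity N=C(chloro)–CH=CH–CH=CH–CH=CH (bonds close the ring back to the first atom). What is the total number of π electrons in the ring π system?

Check conjugation: the double-bond atoms are sp², each contributing one p electron; the doubly-bonded nitrogens are pyridine-type — their lone pairs lie in the ring plane, leaving one electron in the p orbital — every position has a p orbital, so the cyclic π system is continuous.
π-electron count: 4 × 2 = 8 from the 4 double-bond units.

8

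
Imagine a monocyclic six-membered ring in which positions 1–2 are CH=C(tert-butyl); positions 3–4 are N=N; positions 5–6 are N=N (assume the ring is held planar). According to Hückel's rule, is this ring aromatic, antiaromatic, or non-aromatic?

The p orbitals form a continuous loop: every atom in a ring double bond is sp² and brings one electron to the p orbital; each sp² =N– keeps its lone pair in-plane and puts one electron into the π system. The ring is fully conjugated.
Tallying contributions gives 3 × 2 = 6 from the 3 double-bond units.
With 6 π electrons (n = 1), the Hückel 4n+2 condition holds.

Aromatic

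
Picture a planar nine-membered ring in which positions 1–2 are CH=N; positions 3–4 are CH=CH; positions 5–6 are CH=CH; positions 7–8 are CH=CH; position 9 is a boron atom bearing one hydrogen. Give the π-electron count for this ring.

8

Check conjugation: each doubly-bonded ring atom is sp² with one p-orbital electron; each =N– nitrogen is pyridine-type (lone pair in the sp² plane, one electron in the p orbital); the boron has an empty p orbital — every position has a p orbital, so the cyclic π system is continuous.
Tallying contributions gives 4 × 2 = 8 from the double-bond units + 0 from the BH atom = 8.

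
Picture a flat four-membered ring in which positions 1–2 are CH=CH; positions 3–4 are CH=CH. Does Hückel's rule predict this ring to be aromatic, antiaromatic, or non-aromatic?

Antiaromatic

The p orbitals form a continuous loop: the double-bond atoms are sp², each contributing one p electron. The ring is fully conjugated.
π-electron count: 2 × 2 = 4 from the 2 double-bond units.
A 4n π count (4, n = 1) in a planar conjugated ring means antiaromatic.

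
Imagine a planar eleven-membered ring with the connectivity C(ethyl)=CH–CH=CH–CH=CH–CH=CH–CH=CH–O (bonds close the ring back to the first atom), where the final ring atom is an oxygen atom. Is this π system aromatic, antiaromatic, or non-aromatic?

Antiaromatic

All ring atoms are sp² and supply a p orbital to the ring (the double-bond atoms are sp², each contributing one p electron; the oxygen donates one lone pair from its p orbital); the conjugation is uninterrupted.
π-electron count: 5 × 2 = 10 from the double-bond units + 2 from the O atom = 12.
12 = 4(3); a planar, fully conjugated 4n system is antiaromatic.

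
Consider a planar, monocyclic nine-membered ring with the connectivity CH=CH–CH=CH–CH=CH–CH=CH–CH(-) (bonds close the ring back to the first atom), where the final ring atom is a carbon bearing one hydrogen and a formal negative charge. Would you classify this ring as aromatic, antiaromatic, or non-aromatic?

Aromatic

The p orbitals form a continuous loop: every atom in a ring double bond is sp² and brings one electron to the p orbital; the carbanion's lone pair occupies the p orbital. The ring is fully conjugated.
Adding the contributions, 4 × 2 = 8 from the double-bond units + 2 from the CH(-) atom = 10.
That gives a 4n+2 count (10, n = 2).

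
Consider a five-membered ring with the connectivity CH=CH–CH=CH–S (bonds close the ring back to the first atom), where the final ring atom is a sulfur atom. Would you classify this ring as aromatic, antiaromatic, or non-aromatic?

Aromatic

All ring atoms are sp² and supply a p orbital to the ring (the double-bond atoms are sp², each contributing one p electron; the sulfur donates one lone pair from its p orbital); the conjugation is uninterrupted.
Counting π electrons: 2 × 2 = 4 from the double-bond units + 2 from the S atom = 6.
That gives a 4n+2 count (6, n = 1).
This is thiophene.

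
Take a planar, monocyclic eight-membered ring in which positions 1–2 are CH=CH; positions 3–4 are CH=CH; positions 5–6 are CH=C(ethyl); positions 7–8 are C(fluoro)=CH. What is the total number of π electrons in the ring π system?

8

Every ring atom contributes a p orbital perpendicular to the ring (each doubly-bonded ring atom is sp² with one p-orbital electron), so the π system is cyclic and fully conjugated.
Adding the contributions, 4 × 2 = 8 from the 4 double-bond units.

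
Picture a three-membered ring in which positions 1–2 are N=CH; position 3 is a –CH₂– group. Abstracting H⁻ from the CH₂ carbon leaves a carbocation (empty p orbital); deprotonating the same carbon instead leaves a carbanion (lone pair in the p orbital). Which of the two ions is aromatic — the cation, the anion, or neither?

In either ion the ring is fully conjugated: every atom, including the new sp² carbon, supplies a p orbital.
Cation: 1 × 2 + 0 = 2 π electrons → 4(0)+2, aromatic.
Anion: 1 × 2 + 2 = 4 π electrons → 4(1), antiaromatic.

The cation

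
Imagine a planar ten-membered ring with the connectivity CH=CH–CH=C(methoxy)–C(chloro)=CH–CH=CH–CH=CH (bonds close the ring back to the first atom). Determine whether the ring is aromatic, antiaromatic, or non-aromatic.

Every ring atom contributes a p orbital perpendicular to the ring (every atom in a ring double bond is sp² and brings one electron to the p orbital), so the π system is cyclic and fully conjugated.
Tallying contributions gives 5 × 2 = 10 from the 5 double-bond units.
10 = 4(2) + 2, which satisfies Hückel's 4n+2 rule.

Aromatic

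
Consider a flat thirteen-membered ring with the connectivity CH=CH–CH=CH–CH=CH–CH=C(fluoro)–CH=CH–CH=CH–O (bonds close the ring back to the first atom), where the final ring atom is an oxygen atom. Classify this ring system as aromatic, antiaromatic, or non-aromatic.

Aromatic

Check conjugation: each doubly-bonded ring atom is sp² with one p-orbital electron; the oxygen donates one lone pair from its p orbital — every position has a p orbital, so the cyclic π system is continuous.
Counting π electrons: 6 × 2 = 12 from the double-bond units + 2 from the O atom = 14.
With 14 π electrons (n = 3), the Hückel 4n+2 condition holds.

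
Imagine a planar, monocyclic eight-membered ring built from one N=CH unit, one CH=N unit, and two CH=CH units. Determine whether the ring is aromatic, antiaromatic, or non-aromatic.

Check conjugation: each doubly-bonded ring atom is sp² with one p-orbital electron; the doubly-bonded nitrogens are pyridine-type — their lone pairs lie in the ring plane, leaving one electron in the p orbital — every position has a p orbital, so the cyclic π system is continuous.
Tallying contributions gives 4 × 2 = 8 from the 4 double-bond units.
8 is a 4n count (n = 2), so the planar conjugated ring is antiaromatic.

Antiaromatic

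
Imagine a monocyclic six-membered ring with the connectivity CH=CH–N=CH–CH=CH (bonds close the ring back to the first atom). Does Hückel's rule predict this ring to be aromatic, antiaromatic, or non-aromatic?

Check conjugation: every atom in a ring double bond is sp² and brings one electron to the p orbital; each =N– nitrogen is pyridine-type (lone pair in the sp² plane, one electron in the p orbital) — every position has a p orbital, so the cyclic π system is continuous.
Tallying contributions gives 3 × 2 = 6 from the 3 double-bond units.
Since 6 = 4·1 + 2, the ring meets the 4n+2 criterion.

Aromatic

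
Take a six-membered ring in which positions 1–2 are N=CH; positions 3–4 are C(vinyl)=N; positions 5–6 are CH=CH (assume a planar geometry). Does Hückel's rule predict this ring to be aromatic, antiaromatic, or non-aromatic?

Every ring atom contributes a p orbital perpendicular to the ring (every atom in a ring double bond is sp² and brings one electron to the p orbital; each sp² =N– keeps its lone pair in-plane and puts one electron into the π system), so the π system is cyclic and fully conjugated.
Adding the contributions, 3 × 2 = 6 from the 3 double-bond units.
With 6 π electrons (n = 1), the Hückel 4n+2 condition holds.

Aromatic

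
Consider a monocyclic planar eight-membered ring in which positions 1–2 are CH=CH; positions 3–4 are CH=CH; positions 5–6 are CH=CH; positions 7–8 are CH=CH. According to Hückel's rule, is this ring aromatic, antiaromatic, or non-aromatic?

All ring atoms are sp² and supply a p orbital to the ring (each doubly-bonded ring atom is sp² with one p-orbital electron); the conjugation is uninterrupted.
π-electron count: 4 × 2 = 8 from the 4 double-bond units.
8 is a 4n count (n = 2), so the planar conjugated ring is antiaromatic.

Antiaromatic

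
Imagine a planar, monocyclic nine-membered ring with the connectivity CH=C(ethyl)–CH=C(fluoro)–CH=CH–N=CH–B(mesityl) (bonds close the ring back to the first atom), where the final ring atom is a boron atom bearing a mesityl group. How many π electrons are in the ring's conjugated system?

The p orbitals form a continuous loop: each doubly-bonded ring atom is sp² with one p-orbital electron; each =N– nitrogen is pyridine-type (lone pair in the sp² plane, one electron in the p orbital); the boron has an empty p orbital. The ring is fully conjugated.
Counting π electrons: 4 × 2 = 8 from the double-bond units + 0 from the B(mesityl) atom = 8.

8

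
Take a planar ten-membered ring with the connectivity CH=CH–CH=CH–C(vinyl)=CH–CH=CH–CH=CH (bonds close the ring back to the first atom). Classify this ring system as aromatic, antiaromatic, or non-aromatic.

Every ring atom contributes a p orbital perpendicular to the ring (every atom in a ring double bond is sp² and brings one electron to the p orbital), so the π system is cyclic and fully conjugated.
Tallying contributions gives 5 × 2 = 10 from the 5 double-bond units.
10 = 4(2) + 2, which satisfies Hückel's 4n+2 rule.

Aromatic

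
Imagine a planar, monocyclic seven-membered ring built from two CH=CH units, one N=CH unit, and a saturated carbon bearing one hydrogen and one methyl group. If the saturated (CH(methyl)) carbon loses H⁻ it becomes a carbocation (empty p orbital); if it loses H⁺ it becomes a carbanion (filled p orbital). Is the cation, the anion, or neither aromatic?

The cation

In either ion the ring is fully conjugated: every atom, including the new sp² carbon, supplies a p orbital.
Cation: 3 × 2 + 0 = 6 π electrons → 4(1)+2, aromatic.
Anion: 3 × 2 + 2 = 8 π electrons → 4(2), antiaromatic.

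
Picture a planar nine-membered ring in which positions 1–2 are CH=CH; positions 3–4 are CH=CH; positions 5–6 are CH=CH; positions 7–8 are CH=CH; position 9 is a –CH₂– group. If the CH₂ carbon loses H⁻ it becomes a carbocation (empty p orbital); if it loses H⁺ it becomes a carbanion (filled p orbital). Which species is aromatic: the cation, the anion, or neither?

The anion

Once that carbon is sp², every ring atom has a p orbital and both ions are fully conjugated.
Cation: 4 × 2 + 0 = 8 π electrons → 4(2), antiaromatic.
Anion: 4 × 2 + 2 = 10 π electrons → 4(2)+2, aromatic.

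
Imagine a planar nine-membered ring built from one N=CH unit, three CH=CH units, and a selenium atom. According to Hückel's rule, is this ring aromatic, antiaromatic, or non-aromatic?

Aromatic

Every ring atom contributes a p orbital perpendicular to the ring (every atom in a ring double bond is sp² and brings one electron to the p orbital; each sp² =N– keeps its lone pair in-plane and puts one electron into the π system; the selenium donates one lone pair from its p orbital), so the π system is cyclic and fully conjugated.
π-electron count: 4 × 2 = 8 from the double-bond units + 2 from the Se atom = 10.
Since 10 = 4·2 + 2, the ring meets the 4n+2 criterion.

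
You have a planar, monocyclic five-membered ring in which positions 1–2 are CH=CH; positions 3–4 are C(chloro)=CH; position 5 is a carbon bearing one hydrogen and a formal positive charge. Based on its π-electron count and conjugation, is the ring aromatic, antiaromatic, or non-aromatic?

Antiaromatic

The p orbitals form a continuous loop: the double-bond atoms are sp², each contributing one p electron; the carbocation has an empty p orbital. The ring is fully conjugated.
Tallying contributions gives 2 × 2 = 4 from the double-bond units + 0 from the CH(+) atom = 4.
With 4 = 4·1 π electrons, Hückel's rule classifies the planar ring as antiaromatic.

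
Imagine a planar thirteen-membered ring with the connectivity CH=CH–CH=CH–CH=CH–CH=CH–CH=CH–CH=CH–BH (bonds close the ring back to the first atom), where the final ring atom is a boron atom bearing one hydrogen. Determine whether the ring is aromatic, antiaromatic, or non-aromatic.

Antiaromatic

Check conjugation: every atom in a ring double bond is sp² and brings one electron to the p orbital; the boron has an empty p orbital — every position has a p orbital, so the cyclic π system is continuous.
Counting π electrons: 6 × 2 = 12 from the double-bond units + 0 from the BH atom = 12.
With 12 = 4·3 π electrons, Hückel's rule classifies the planar ring as antiaromatic.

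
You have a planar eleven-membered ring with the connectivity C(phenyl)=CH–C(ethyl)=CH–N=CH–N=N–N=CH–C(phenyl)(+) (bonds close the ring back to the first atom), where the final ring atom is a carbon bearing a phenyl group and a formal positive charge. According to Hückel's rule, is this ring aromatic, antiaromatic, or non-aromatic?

Every ring atom contributes a p orbital perpendicular to the ring (each doubly-bonded ring atom is sp² with one p-orbital electron; each =N– nitrogen is pyridine-type (lone pair in the sp² plane, one electron in the p orbital); the carbocation has an empty p orbital), so the π system is cyclic and fully conjugated.
Counting π electrons: 5 × 2 = 10 from the double-bond units + 0 from the C(phenyl)(+) atom = 10.
10 = 4(2) + 2, which satisfies Hückel's 4n+2 rule.

Aromatic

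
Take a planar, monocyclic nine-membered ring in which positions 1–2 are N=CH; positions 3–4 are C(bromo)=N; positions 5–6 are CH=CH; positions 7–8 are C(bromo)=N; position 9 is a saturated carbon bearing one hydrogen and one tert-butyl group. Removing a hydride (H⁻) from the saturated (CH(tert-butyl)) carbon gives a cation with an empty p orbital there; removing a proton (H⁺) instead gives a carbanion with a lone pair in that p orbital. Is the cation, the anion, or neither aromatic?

In either ion the ring is fully conjugated: every atom, including the new sp² carbon, supplies a p orbital.
Cation: 4 × 2 + 0 = 8 π electrons → 4(2), antiaromatic.
Anion: 4 × 2 + 2 = 10 π electrons → 4(2)+2, aromatic.

The anion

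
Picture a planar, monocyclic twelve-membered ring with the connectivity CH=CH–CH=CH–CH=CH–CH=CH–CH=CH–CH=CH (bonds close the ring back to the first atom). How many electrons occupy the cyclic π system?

Every ring atom contributes a p orbital perpendicular to the ring (the double-bond atoms are sp², each contributing one p electron), so the π system is cyclic and fully conjugated.
π-electron count: 6 × 2 = 12 from the 6 double-bond units.

12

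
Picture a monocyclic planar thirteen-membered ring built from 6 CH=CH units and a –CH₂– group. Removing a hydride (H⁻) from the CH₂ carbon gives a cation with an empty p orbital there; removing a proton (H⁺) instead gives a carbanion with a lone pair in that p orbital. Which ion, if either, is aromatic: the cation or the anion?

Once that carbon is sp², every ring atom has a p orbital and both ions are fully conjugated.
Cation: 6 × 2 + 0 = 12 π electrons → 4(3), antiaromatic.
Anion: 6 × 2 + 2 = 14 π electrons → 4(3)+2, aromatic.

The anion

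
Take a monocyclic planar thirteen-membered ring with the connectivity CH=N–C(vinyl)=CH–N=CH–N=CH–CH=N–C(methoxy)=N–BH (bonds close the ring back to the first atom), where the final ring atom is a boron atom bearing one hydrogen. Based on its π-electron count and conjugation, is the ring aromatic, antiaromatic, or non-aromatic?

Antiaromatic

The p orbitals form a continuous loop: every atom in a ring double bond is sp² and brings one electron to the p orbital; each =N– nitrogen is pyridine-type (lone pair in the sp² plane, one electron in the p orbital); the boron has an empty p orbital. The ring is fully conjugated.
Counting π electrons: 6 × 2 = 12 from the double-bond units + 0 from the BH atom = 12.
With 12 = 4·3 π electrons, Hückel's rule classifies the planar ring as antiaromatic.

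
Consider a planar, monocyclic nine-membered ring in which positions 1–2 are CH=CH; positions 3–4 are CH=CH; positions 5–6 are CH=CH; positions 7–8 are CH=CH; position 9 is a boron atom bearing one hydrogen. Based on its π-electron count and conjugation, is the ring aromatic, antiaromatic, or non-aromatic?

Check conjugation: every atom in a ring double bond is sp² and brings one electron to the p orbital; the boron has an empty p orbital — every position has a p orbital, so the cyclic π system is continuous.
Adding the contributions, 4 × 2 = 8 from the double-bond units + 0 from the BH atom = 8.
A 4n π count (8, n = 2) in a planar conjugated ring means antiaromatic.

Antiaromatic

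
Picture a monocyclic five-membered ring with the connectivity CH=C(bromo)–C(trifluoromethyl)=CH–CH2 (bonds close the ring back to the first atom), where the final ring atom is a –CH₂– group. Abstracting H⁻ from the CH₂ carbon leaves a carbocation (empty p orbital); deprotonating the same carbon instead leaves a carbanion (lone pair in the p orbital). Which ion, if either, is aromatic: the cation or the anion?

The anion

In either ion the ring is fully conjugated: every atom, including the new sp² carbon, supplies a p orbital.
Cation: 2 × 2 + 0 = 4 π electrons → 4(1), antiaromatic.
Anion: 2 × 2 + 2 = 6 π electrons → 4(1)+2, aromatic.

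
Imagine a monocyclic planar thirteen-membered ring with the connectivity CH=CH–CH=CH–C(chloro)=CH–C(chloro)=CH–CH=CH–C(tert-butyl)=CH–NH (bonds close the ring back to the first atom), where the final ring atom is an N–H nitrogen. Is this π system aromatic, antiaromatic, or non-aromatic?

The p orbitals form a continuous loop: every atom in a ring double bond is sp² and brings one electron to the p orbital; the pyrrole-type nitrogen donates its lone pair from the p orbital. The ring is fully conjugated.
π-electron count: 6 × 2 = 12 from the double-bond units + 2 from the NH atom = 14.
14 = 4(3) + 2, which satisfies Hückel's 4n+2 rule.

Aromatic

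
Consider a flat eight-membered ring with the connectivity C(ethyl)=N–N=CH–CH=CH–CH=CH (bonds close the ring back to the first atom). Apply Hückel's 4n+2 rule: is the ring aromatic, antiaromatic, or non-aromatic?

Every ring atom contributes a p orbital perpendicular to the ring (the double-bond atoms are sp², each contributing one p electron; each =N– nitrogen is pyridine-type (lone pair in the sp² plane, one electron in the p orbital)), so the π system is cyclic and fully conjugated.
Tallying contributions gives 4 × 2 = 8 from the 4 double-bond units.
8 = 4(2); a planar, fully conjugated 4n system is antiaromatic.

Antiaromatic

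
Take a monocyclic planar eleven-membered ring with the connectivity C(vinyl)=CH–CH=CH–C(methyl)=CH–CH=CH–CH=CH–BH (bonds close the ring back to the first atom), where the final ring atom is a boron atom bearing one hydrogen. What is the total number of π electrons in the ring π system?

10

All ring atoms are sp² and supply a p orbital to the ring (every atom in a ring double bond is sp² and brings one electron to the p orbital; the boron has an empty p orbital); the conjugation is uninterrupted.
π-electron count: 5 × 2 = 10 from the double-bond units + 0 from the BH atom = 10.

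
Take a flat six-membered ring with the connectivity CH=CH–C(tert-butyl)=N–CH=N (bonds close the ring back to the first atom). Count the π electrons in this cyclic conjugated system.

6

Check conjugation: every atom in a ring double bond is sp² and brings one electron to the p orbital; each =N– nitrogen is pyridine-type (lone pair in the sp² plane, one electron in the p orbital) — every position has a p orbital, so the cyclic π system is continuous.
Tallying contributions gives 3 × 2 = 6 from the 3 double-bond units.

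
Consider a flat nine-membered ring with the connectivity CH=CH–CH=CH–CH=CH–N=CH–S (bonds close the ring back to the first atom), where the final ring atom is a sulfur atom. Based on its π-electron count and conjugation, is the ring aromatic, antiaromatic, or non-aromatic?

Aromatic

All ring atoms are sp² and supply a p orbital to the ring (the double-bond atoms are sp², each contributing one p electron; each =N– nitrogen is pyridine-type (lone pair in the sp² plane, one electron in the p orbital); the sulfur donates one lone pair from its p orbital); the conjugation is uninterrupted.
π-electron count: 4 × 2 = 8 from the double-bond units + 2 from the S atom = 10.
10 = 4(2) + 2, which satisfies Hückel's 4n+2 rule.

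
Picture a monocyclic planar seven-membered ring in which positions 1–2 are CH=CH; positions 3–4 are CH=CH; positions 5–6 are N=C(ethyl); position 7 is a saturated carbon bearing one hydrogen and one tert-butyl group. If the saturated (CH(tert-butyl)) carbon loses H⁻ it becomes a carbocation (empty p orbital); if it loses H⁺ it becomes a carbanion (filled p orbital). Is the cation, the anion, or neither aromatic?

The cation

In either ion the ring is fully conjugated: every atom, including the new sp² carbon, supplies a p orbital.
Cation: 3 × 2 + 0 = 6 π electrons → 4(1)+2, aromatic.
Anion: 3 × 2 + 2 = 8 π electrons → 4(2), antiaromatic.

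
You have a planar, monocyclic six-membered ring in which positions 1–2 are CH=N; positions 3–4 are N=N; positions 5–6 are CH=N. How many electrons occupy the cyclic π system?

6

Every ring atom contributes a p orbital perpendicular to the ring (every atom in a ring double bond is sp² and brings one electron to the p orbital; each sp² =N– keeps its lone pair in-plane and puts one electron into the π system), so the π system is cyclic and fully conjugated.
π-electron count: 3 × 2 = 6 from the 3 double-bond units.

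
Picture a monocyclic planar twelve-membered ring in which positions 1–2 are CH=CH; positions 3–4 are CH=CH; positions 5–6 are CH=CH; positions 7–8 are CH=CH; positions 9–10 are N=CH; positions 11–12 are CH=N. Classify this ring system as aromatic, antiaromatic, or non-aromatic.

Antiaromatic

All ring atoms are sp² and supply a p orbital to the ring (the double-bond atoms are sp², each contributing one p electron; each =N– nitrogen is pyridine-type (lone pair in the sp² plane, one electron in the p orbital)); the conjugation is uninterrupted.
Tallying contributions gives 6 × 2 = 12 from the 6 double-bond units.
12 is a 4n count (n = 3), so the planar conjugated ring is antiaromatic.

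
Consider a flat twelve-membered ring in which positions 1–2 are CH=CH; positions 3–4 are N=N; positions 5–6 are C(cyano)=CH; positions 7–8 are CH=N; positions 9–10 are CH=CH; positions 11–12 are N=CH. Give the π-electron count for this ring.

All ring atoms are sp² and supply a p orbital to the ring (every atom in a ring double bond is sp² and brings one electron to the p orbital; each =N– nitrogen is pyridine-type (lone pair in the sp² plane, one electron in the p orbital)); the conjugation is uninterrupted.
Adding the contributions, 6 × 2 = 12 from the 6 double-bond units.

12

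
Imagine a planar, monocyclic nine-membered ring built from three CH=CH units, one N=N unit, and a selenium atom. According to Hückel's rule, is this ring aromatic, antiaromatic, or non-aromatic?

Check conjugation: the double-bond atoms are sp², each contributing one p electron; each sp² =N– keeps its lone pair in-plane and puts one electron into the π system; the selenium donates one lone pair from its p orbital — every position has a p orbital, so the cyclic π system is continuous.
Tallying contributions gives 4 × 2 = 8 from the double-bond units + 2 from the Se atom = 10.
With 10 π electrons (n = 2), the Hückel 4n+2 condition holds.

Aromatic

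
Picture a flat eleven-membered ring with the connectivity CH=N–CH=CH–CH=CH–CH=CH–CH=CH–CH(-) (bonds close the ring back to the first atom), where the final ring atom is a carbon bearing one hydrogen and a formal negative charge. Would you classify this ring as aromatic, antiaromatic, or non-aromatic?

Every ring atom contributes a p orbital perpendicular to the ring (the double-bond atoms are sp², each contributing one p electron; the doubly-bonded nitrogens are pyridine-type — their lone pairs lie in the ring plane, leaving one electron in the p orbital; the carbanion's lone pair occupies the p orbital), so the π system is cyclic and fully conjugated.
Adding the contributions, 5 × 2 = 10 from the double-bond units + 2 from the CH(-) atom = 12.
A 4n π count (12, n = 3) in a planar conjugated ring means antiaromatic.

Antiaromatic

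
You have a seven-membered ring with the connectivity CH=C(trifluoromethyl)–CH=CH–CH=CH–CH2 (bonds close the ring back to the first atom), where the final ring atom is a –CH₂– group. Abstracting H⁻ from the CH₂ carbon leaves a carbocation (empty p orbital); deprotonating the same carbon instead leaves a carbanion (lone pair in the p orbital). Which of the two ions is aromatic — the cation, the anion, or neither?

The cation

Both ions have a continuous loop of p orbitals — each ring atom is sp².
Cation: 3 × 2 + 0 = 6 π electrons → 4(1)+2, aromatic.
Anion: 3 × 2 + 2 = 8 π electrons → 4(2), antiaromatic.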